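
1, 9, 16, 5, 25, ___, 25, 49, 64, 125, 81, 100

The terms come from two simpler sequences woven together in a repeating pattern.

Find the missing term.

36

Positions follow the repeating pattern ABB; grouping by letter gives 2 tracks.
Track A: 1, 5, 25, 125 — successive powers of 5.
Track B: 9, 16, 25, ?, 49, 64, 81, 100 — consecutive squares n² from n = 3.
Filling track B at index 4 by its rule yields 36.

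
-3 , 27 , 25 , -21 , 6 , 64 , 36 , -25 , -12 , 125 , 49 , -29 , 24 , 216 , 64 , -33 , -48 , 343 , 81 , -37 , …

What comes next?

96

The terms cycle through 4 interleaved subsequences.
Track A: -3, 6, -12, 24, -48 (geometric, ×-2 each step).
Track B: 27, 64, 125, 216, 343 (consecutive cubes n³ from n = 3).
Track C: 25, 36, 49, 64, 81 (the squares 5², 6², 7², …).
Track D: -21, -25, -29, -33, -37 (subtracting 4 each time).
Position 21 → track A, term 6 = 96.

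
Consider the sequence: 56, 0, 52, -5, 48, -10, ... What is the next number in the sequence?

Taking every 2nd term gives 2 separate tracks.
Track A: 56, 52, 48 — arithmetic with common difference −4.
Track B: 0, -5, -10 — subtracting 5 each time.
Position 7 falls in track A as its term 4, giving 44.

44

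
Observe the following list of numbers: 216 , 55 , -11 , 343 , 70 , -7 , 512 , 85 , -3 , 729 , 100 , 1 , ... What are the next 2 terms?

Read the sequence 3 terms at a time; column i is its own pattern.
Track A: 216, 343, 512, 729 (the cubes 6³, 7³, 8³, …).
Track B: 55, 70, 85, 100 (arithmetic with common difference +15).
Track C: -11, -7, -3, 1 (adding 4 each time).
Position 13 falls in track A as its term 5, giving 1000.
Position 14 → track B, term 5 = 115.

1000, 115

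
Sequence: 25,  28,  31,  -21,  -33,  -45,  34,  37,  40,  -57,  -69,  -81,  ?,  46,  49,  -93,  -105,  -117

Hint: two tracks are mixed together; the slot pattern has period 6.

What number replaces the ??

The slot pattern repeats as AAABBB (period 6), so there are 2 interleaved tracks.
Stream A: 25, 28, 31, 34, 37, 40, ?, 46, 49 (arithmetic with common difference +3).
Stream B: -21, -33, -45, -57, -69, -81, -93, -105, -117 (linear: a_n = -9 − 12·n).
So the missing entry in stream A is 43.

43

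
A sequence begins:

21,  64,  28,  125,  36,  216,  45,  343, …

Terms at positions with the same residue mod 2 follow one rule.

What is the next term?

Odd-indexed and even-indexed terms follow separate rules.
Stream A: 21, 28, 36, 45 (the triangular numbers T_6, T_7, …).
Stream B: 64, 125, 216, 343 (consecutive cubes n³ from n = 4).
The 9th slot belongs to stream A; its 5th term is 55.

55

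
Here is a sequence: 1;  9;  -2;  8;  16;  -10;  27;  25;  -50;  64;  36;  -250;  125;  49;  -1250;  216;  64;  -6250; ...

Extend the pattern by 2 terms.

343, 81

Split by position mod 3 into 3 tracks.
Stream A: 1, 8, 27, 64, 125, 216 (the cubes 1³, 2³, 3³, …).
Stream B: 9, 16, 25, 36, 49, 64 (perfect squares starting at 3²).
Stream C: -2, -10, -50, -250, -1250, -6250 (a geometric progression (common ratio 5)).
The 19th slot belongs to stream A; its 7th term is 343.
The 20th slot belongs to stream B; its 7th term is 81.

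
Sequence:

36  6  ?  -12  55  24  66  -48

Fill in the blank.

45

The terms cycle through 2 interleaved subsequences.
Stream A: 36, ?, 55, 66 — the triangular numbers T_8, T_9, ….
Stream B: 6, -12, 24, -48 — a geometric progression (common ratio -2).
The gap is stream A's term 2; the rule gives 45.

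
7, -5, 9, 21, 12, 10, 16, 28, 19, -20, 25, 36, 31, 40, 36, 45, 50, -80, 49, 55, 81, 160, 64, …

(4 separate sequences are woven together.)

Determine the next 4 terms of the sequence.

66, 131, -320, 81

Taking every 4th term gives 4 separate tracks.
Subsequence A is 7, 12, 19, 31, 50, 81, which is each term equals the sum of the previous two.
Subsequence B is -5, 10, -20, 40, -80, 160, which is a geometric progression (common ratio -2).
Subsequence C is 9, 16, 25, 36, 49, 64, which is consecutive squares n² from n = 3.
Subsequence D is 21, 28, 36, 45, 55, which is triangular numbers n(n+1)/2 for n = 6, 7, ….
Position 24 falls in subsequence D as its term 6, giving 66.
Term 25 comes from subsequence A (its 7th entry): 131.
Position 26 falls in subsequence B as its term 7, giving -320.
Position 27 falls in subsequence C as its term 7, giving 81.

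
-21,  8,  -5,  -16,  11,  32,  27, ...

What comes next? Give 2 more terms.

-64, 43

Odd-indexed and even-indexed terms follow separate rules.
Stream A: -21, -5, 11, 27 — adding 16 each time.
Stream B: 8, -16, 32 — multiplying by -2 each time.
Position 8 falls in stream B as its term 4, giving -64.
Position 9 → stream A, term 5 = 43.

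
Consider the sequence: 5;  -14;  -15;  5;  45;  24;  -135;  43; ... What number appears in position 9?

405

Split by position mod 2 into 2 tracks.
Track A is 5, -15, 45, -135, which is multiplying by -3 each time.
Track B is -14, 5, 24, 43, which is linear: a_n = -33 + 19·n.
Position 9 → track A, term 5 = 405.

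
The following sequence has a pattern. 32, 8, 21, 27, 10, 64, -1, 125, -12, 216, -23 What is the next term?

Split by position mod 2 into 2 tracks.
Stream A: 32, 21, 10, -1, -12, -23. Linear: a_n = 43 − 11·n.
Stream B: 8, 27, 64, 125, 216. Perfect cubes starting at 2³.
Position 12 → stream B, term 6 = 343.

343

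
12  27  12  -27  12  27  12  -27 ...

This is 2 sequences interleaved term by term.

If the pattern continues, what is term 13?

The terms cycle through 2 interleaved subsequences.
Subsequence A: 12, 12, 12, 12. Always 12.
Subsequence B: 27, -27, 27, -27. Alternating ±27.
Position 13 → subsequence A, term 7 = 12.

12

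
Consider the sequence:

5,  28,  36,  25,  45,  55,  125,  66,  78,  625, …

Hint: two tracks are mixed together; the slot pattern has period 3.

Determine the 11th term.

The slot pattern repeats as ABB (period 3), so there are 2 interleaved tracks.
Stream A: 5, 25, 125, 625. Powers of 5.
Stream B: 28, 36, 45, 55, 66, 78. The triangular numbers T_7, T_8, ….
Position 11 → stream B, term 7 = 91.

91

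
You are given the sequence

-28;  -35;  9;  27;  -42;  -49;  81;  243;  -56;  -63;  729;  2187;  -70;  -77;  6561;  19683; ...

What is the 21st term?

-98

The slot pattern repeats as AABB (period 4), so there are 2 interleaved tracks.
Track A = -28, -35, -42, -49, -56, -63, -70, -77: linear: a_n = -21 − 7·n.
Track B = 9, 27, 81, 243, 729, 2187, 6561, 19683: powers of 3.
Position 21 → track A, term 11 = -98.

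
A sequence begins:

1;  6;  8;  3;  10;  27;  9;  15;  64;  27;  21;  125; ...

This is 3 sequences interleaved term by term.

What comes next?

Split by position mod 3: positions 1, 4, 7, … form one track, and each other residue class forms its own.
Stream A is 1, 3, 9, 27, which is geometric with ratio 3.
Stream B is 6, 10, 15, 21, which is the triangular numbers T_3, T_4, ….
Stream C is 8, 27, 64, 125, which is the cubes 2³, 3³, 4³, ….
The 13th slot belongs to stream A; its 5th term is 81.

81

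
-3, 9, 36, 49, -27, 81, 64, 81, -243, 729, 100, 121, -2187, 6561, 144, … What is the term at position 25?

-1594323

Positions follow the repeating pattern AABB; grouping by letter gives 2 tracks.
Track A: -3, 9, -27, 81, -243, 729, -2187, 6561 — multiplying by -3 each time.
Track B: 36, 49, 64, 81, 100, 121, 144 — perfect squares starting at 6².
Position 25 falls in track A as its term 13, giving -1594323.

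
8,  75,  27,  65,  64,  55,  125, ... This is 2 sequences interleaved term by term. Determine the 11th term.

Positions 1, 3, 5, … form one subsequence and positions 2, 4, 6, … form another.
Track A is 8, 27, 64, 125, which is perfect cubes starting at 2³.
Track B is 75, 65, 55, which is arithmetic, step −10.
Position 11 → track A, term 6 = 343.

343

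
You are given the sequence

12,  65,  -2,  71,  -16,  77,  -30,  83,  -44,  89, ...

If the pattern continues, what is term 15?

Taking every 2nd term gives 2 separate tracks.
Stream A: 12, -2, -16, -30, -44 — subtracting 14 each time.
Stream B: 65, 71, 77, 83, 89 — arithmetic, step +6.
Position 15 → stream A, term 8 = -86.

-86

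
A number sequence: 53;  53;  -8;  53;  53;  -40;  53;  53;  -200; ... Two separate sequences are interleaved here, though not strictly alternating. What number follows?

Reading positions in blocks of 3 reveals the pattern AAB — 2 tracks woven together.
Track A: 53, 53, 53, 53, 53, 53 — constant 53.
Track B: -8, -40, -200 — geometric with ratio 5.
Position 10 falls in track A as its term 7, giving 53.

53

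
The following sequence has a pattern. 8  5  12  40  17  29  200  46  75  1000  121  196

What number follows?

The slot pattern repeats as ABB (period 3), so there are 2 interleaved tracks.
Subsequence A: 8, 40, 200, 1000. Multiplying by 5 each time.
Subsequence B: 5, 12, 17, 29, 46, 75, 121, 196. Each term equals the sum of the previous two.
The 13th slot belongs to subsequence A; its 5th term is 5000.

5000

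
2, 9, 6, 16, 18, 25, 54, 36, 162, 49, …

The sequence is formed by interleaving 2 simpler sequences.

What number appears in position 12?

Split by position mod 2 into 2 tracks.
Track A: 2, 6, 18, 54, 162. Geometric, ×3 each step.
Track B: 9, 16, 25, 36, 49. The squares 3², 4², 5², ….
Position 12 falls in track B as its term 6, giving 64.

64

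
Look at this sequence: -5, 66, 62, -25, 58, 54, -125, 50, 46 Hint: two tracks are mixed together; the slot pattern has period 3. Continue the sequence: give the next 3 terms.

-625, 42, 38

Reading positions in blocks of 3 reveals the pattern ABB — 2 tracks woven together.
Subsequence A is -5, -25, -125, which is a geometric progression (common ratio 5).
Subsequence B is 66, 62, 58, 54, 50, 46, which is subtracting 4 each time.
The 10th slot belongs to subsequence A; its 4th term is -625.
Term 11 comes from subsequence B (its 7th entry): 42.
Position 12 → subsequence B, term 8 = 38.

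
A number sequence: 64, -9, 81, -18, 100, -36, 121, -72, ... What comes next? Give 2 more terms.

Taking every 2nd term gives 2 separate tracks.
Track A: 64, 81, 100, 121 (consecutive squares n² from n = 8).
Track B: -9, -18, -36, -72 (geometric with ratio 2).
Position 9 falls in track A as its term 5, giving 144.
Position 10 → track B, term 5 = -144.

144, -144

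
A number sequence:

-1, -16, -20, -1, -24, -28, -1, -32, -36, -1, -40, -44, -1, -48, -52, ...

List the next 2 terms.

-1, -56

Positions follow the repeating pattern ABB; grouping by letter gives 2 tracks.
Subsequence A = -1, -1, -1, -1, -1: the constant sequence -1.
Subsequence B = -16, -20, -24, -28, -32, -36, -40, -44, -48, -52: linear: a_n = -12 − 4·n.
Position 16 → subsequence A, term 6 = -1.
Position 17 → subsequence B, term 11 = -56.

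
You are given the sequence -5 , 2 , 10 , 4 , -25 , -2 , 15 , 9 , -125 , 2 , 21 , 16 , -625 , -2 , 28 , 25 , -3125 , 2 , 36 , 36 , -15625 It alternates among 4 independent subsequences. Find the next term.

-2

Read the sequence 4 terms at a time; column i is its own pattern.
Track A: -5, -25, -125, -625, -3125, -15625. Geometric with ratio 5.
Track B: 2, -2, 2, -2, 2. Oscillating between 2 and -2.
Track C: 10, 15, 21, 28, 36. The triangular numbers T_4, T_5, ….
Track D: 4, 9, 16, 25, 36. Consecutive squares n² from n = 2.
Position 22 falls in track B as its term 6, giving -2.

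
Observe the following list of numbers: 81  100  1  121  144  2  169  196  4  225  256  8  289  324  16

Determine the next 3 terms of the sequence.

361, 400, 32

Positions follow the repeating pattern AAB; grouping by letter gives 2 tracks.
Subsequence A: 81, 100, 121, 144, 169, 196, 225, 256, 289, 324. Perfect squares starting at 9².
Subsequence B: 1, 2, 4, 8, 16. Powers of 2.
Term 16 comes from subsequence A (its 11th entry): 361.
Position 17 falls in subsequence A as its term 12, giving 400.
Term 18 comes from subsequence B (its 6th entry): 32.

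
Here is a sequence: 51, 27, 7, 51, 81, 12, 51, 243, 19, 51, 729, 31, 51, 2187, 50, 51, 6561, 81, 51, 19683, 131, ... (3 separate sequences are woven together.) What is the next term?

Split by position mod 3: positions 1, 4, 7, … form one track, and each other residue class forms its own.
Track A is 51, 51, 51, 51, 51, 51, 51, which is always 51.
Track B is 27, 81, 243, 729, 2187, 6561, 19683, which is successive powers of 3.
Track C is 7, 12, 19, 31, 50, 81, 131, which is Fibonacci-style (each term is the sum of the two before it).
Position 22 falls in track A as its term 8, giving 51.

51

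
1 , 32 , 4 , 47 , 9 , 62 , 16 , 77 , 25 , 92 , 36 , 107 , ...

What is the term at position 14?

122

Odd-indexed and even-indexed terms follow separate rules.
Track A = 1, 4, 9, 16, 25, 36: perfect squares starting at 1².
Track B = 32, 47, 62, 77, 92, 107: linear: a_n = 17 + 15·n.
Position 14 → track B, term 7 = 122.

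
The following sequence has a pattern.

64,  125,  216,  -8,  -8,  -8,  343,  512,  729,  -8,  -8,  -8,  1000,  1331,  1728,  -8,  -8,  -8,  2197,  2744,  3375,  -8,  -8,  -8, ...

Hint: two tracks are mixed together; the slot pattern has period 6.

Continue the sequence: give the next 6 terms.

Positions follow the repeating pattern AAABBB; grouping by letter gives 2 tracks.
Stream A: 64, 125, 216, 343, 512, 729, 1000, 1331, 1728, 2197, 2744, 3375 — perfect cubes starting at 4³.
Stream B: -8, -8, -8, -8, -8, -8, -8, -8, -8, -8, -8, -8 — always -8.
Term 25 comes from stream A (its 13th entry): 4096.
Position 26 falls in stream A as its term 14, giving 4913.
Position 27 → stream A, term 15 = 5832.
The 28th slot belongs to stream B; its 13th term is -8.
Position 29 falls in stream B as its term 14, giving -8.
Position 30 falls in stream B as its term 15, giving -8.

4096, 4913, 5832, -8, -8, -8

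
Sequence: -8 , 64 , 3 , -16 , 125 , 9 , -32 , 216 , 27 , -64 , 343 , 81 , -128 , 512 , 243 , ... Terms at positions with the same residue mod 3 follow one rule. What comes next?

Split by position mod 3: positions 1, 4, 7, … form one track, and each other residue class forms its own.
Stream A: -8, -16, -32, -64, -128 (geometric with ratio 2).
Stream B: 64, 125, 216, 343, 512 (perfect cubes starting at 4³).
Stream C: 3, 9, 27, 81, 243 (powers of 3).
Position 16 → stream A, term 6 = -256.

-256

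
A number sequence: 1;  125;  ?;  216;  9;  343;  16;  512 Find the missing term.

4

Positions 1, 3, 5, … form one subsequence and positions 2, 4, 6, … form another.
Subsequence A: 1, ?, 9, 16 (the squares 1², 2², 3², …).
Subsequence B: 125, 216, 343, 512 (perfect cubes starting at 5³).
Filling subsequence A at index 2 by its rule yields 4.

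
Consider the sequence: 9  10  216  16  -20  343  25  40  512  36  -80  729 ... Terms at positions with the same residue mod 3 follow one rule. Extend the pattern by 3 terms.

Split by position mod 3: positions 1, 4, 7, … form one track, and each other residue class forms its own.
Subsequence A: 9, 16, 25, 36. Perfect squares starting at 3².
Subsequence B: 10, -20, 40, -80. Multiplying by -2 each time.
Subsequence C: 216, 343, 512, 729. Consecutive cubes n³ from n = 6.
Position 13 → subsequence A, term 5 = 49.
Term 14 comes from subsequence B (its 5th entry): 160.
Position 15 → subsequence C, term 5 = 1000.

49, 160, 1000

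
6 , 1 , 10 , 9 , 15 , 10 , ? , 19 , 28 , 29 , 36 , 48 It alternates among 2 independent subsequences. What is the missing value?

Odd-indexed and even-indexed terms follow separate rules.
Stream A: 6, 10, 15, ?, 28, 36 — triangular numbers n(n+1)/2 for n = 3, 4, ….
Stream B: 1, 9, 10, 19, 29, 48 — Fibonacci-style (each term is the sum of the two before it).
Stream A's pattern makes the blank 21.

21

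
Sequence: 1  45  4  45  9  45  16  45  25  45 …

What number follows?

36

Split by position mod 2 into 2 tracks.
Subsequence A: 1, 4, 9, 16, 25 — the squares 1², 2², 3², ….
Subsequence B: 45, 45, 45, 45, 45 — always 45.
Position 11 falls in subsequence A as its term 6, giving 36.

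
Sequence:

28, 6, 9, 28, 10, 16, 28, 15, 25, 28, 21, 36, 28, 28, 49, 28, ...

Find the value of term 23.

55

Split by position mod 3 into 3 tracks.
Stream A: 28, 28, 28, 28, 28, 28 — the constant sequence 28.
Stream B: 6, 10, 15, 21, 28 — triangular numbers starting at T_3.
Stream C: 9, 16, 25, 36, 49 — consecutive squares n² from n = 3.
Term 23 comes from stream B (its 8th entry): 55.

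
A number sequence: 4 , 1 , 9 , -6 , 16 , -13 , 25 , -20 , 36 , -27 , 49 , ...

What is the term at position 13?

Odd-indexed and even-indexed terms follow separate rules.
Stream A is 4, 9, 16, 25, 36, 49, which is the squares 2², 3², 4², ….
Stream B is 1, -6, -13, -20, -27, which is arithmetic with common difference −7.
Term 13 comes from stream A (its 7th entry): 64.

64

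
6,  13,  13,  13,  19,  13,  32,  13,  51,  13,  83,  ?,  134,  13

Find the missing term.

Taking every 2nd term gives 2 separate tracks.
Track A is 6, 13, 19, 32, 51, 83, 134, which is a Fibonacci-like recurrence a_n = a_{n-1} + a_{n-2}.
Track B is 13, 13, 13, 13, 13, ?, 13, which is always 13.
Track B's pattern makes the blank 13.

13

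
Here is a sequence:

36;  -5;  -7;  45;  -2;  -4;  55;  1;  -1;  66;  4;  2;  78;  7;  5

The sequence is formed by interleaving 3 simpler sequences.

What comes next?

91

Split by position mod 3: positions 1, 4, 7, … form one track, and each other residue class forms its own.
Track A: 36, 45, 55, 66, 78 (triangular numbers starting at T_8).
Track B: -5, -2, 1, 4, 7 (arithmetic, step +3).
Track C: -7, -4, -1, 2, 5 (linear: a_n = -10 + 3·n).
The 16th slot belongs to track A; its 6th term is 91.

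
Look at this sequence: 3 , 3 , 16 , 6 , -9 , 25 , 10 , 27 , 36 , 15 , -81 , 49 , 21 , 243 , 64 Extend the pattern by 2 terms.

28, -729

Read the sequence 3 terms at a time; column i is its own pattern.
Subsequence A is 3, 6, 10, 15, 21, which is the triangular numbers T_2, T_3, ….
Subsequence B is 3, -9, 27, -81, 243, which is multiplying by -3 each time.
Subsequence C is 16, 25, 36, 49, 64, which is consecutive squares n² from n = 4.
Position 16 falls in subsequence A as its term 6, giving 28.
Position 17 falls in subsequence B as its term 6, giving -729.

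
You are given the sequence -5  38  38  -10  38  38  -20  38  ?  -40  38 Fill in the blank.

38

Positions follow the repeating pattern ABB; grouping by letter gives 2 tracks.
Track A is -5, -10, -20, -40, which is multiplying by 2 each time.
Track B is 38, 38, 38, 38, 38, ?, 38, which is constant 38.
So the missing entry in track B is 38.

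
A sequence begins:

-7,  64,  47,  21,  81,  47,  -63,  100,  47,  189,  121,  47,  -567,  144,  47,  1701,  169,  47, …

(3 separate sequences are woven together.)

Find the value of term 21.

47

Split by position mod 3: positions 1, 4, 7, … form one track, and each other residue class forms its own.
Subsequence A: -7, 21, -63, 189, -567, 1701. Multiplying by -3 each time.
Subsequence B: 64, 81, 100, 121, 144, 169. Perfect squares starting at 8².
Subsequence C: 47, 47, 47, 47, 47, 47. Always 47.
Term 21 comes from subsequence C (its 7th entry): 47.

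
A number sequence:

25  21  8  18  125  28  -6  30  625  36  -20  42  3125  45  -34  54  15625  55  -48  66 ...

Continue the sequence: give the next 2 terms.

78125, 66

The terms cycle through 4 interleaved subsequences.
Stream A is 25, 125, 625, 3125, 15625, which is powers of 5.
Stream B is 21, 28, 36, 45, 55, which is the triangular numbers T_6, T_7, ….
Stream C is 8, -6, -20, -34, -48, which is linear: a_n = 22 − 14·n.
Stream D is 18, 30, 42, 54, 66, which is adding 12 each time.
Position 21 falls in stream A as its term 6, giving 78125.
Position 22 falls in stream B as its term 6, giving 66.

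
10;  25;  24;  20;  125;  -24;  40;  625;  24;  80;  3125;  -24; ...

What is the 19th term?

Split by position mod 3 into 3 tracks.
Subsequence A = 10, 20, 40, 80: multiplying by 2 each time.
Subsequence B = 25, 125, 625, 3125: successive powers of 5.
Subsequence C = 24, -24, 24, -24: alternating ±24.
Term 19 comes from subsequence A (its 7th entry): 640.

640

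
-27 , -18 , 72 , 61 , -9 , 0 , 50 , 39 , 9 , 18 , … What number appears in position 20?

-27

Reading positions in blocks of 4 reveals the pattern AABB — 2 tracks woven together.
Track A: -27, -18, -9, 0, 9, 18 (arithmetic, step +9).
Track B: 72, 61, 50, 39 (arithmetic with common difference −11).
Position 20 → track B, term 10 = -27.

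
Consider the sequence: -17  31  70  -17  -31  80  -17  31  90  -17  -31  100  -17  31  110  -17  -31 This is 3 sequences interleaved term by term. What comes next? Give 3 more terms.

Taking every 3rd term gives 3 separate tracks.
Track A = -17, -17, -17, -17, -17, -17: the constant sequence -17.
Track B = 31, -31, 31, -31, 31, -31: alternating ±31.
Track C = 70, 80, 90, 100, 110: arithmetic, step +10.
The 18th slot belongs to track C; its 6th term is 120.
Position 19 → track A, term 7 = -17.
Term 20 comes from track B (its 7th entry): 31.

120, -17, 31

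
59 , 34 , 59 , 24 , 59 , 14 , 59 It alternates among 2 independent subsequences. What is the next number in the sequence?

Odd-indexed and even-indexed terms follow separate rules.
Track A: 59, 59, 59, 59 — always 59.
Track B: 34, 24, 14 — arithmetic with common difference −10.
Position 8 falls in track B as its term 4, giving 4.

4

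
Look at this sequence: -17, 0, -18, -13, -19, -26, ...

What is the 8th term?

-39

Split by position mod 2 into 2 tracks.
Track A: -17, -18, -19 — arithmetic, step −1.
Track B: 0, -13, -26 — linear: a_n = 13 − 13·n.
The 8th slot belongs to track B; its 4th term is -39.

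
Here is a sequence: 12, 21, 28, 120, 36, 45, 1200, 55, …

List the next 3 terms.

Reading positions in blocks of 3 reveals the pattern ABB — 2 tracks woven together.
Stream A = 12, 120, 1200: geometric, ×10 each step.
Stream B = 21, 28, 36, 45, 55: triangular numbers starting at T_6.
The 9th slot belongs to stream B; its 6th term is 66.
Term 10 comes from stream A (its 4th entry): 12000.
The 11th slot belongs to stream B; its 7th term is 78.

66, 12000, 78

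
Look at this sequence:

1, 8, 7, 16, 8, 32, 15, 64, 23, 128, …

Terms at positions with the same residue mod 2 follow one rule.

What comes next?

38

Odd-indexed and even-indexed terms follow separate rules.
Track A is 1, 7, 8, 15, 23, which is each term equals the sum of the previous two.
Track B is 8, 16, 32, 64, 128, which is powers of 2.
Term 11 comes from track A (its 6th entry): 38.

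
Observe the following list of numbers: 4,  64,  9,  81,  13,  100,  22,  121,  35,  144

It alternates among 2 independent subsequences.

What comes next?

57

Split by position mod 2 into 2 tracks.
Track A: 4, 9, 13, 22, 35 — Fibonacci-style (each term is the sum of the two before it).
Track B: 64, 81, 100, 121, 144 — perfect squares starting at 8².
Term 11 comes from track A (its 6th entry): 57.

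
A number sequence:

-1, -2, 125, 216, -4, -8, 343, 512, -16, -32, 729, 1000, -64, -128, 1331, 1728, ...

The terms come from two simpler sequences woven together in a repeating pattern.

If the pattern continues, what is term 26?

The slot pattern repeats as AABB (period 4), so there are 2 interleaved tracks.
Stream A: -1, -2, -4, -8, -16, -32, -64, -128 — multiplying by 2 each time.
Stream B: 125, 216, 343, 512, 729, 1000, 1331, 1728 — consecutive cubes n³ from n = 5.
The 26th slot belongs to stream A; its 14th term is -8192.

-8192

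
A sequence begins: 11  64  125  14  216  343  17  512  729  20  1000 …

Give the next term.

1331

Reading positions in blocks of 3 reveals the pattern ABB — 2 tracks woven together.
Track A: 11, 14, 17, 20 (arithmetic, step +3).
Track B: 64, 125, 216, 343, 512, 729, 1000 (perfect cubes starting at 4³).
The 12th slot belongs to track B; its 8th term is 1331.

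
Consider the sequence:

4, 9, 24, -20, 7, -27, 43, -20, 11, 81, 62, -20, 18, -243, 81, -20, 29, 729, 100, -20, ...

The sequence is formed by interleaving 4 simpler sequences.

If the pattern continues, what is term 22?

-2187

Read the sequence 4 terms at a time; column i is its own pattern.
Track A: 4, 7, 11, 18, 29 (a Fibonacci-like recurrence a_n = a_{n-1} + a_{n-2}).
Track B: 9, -27, 81, -243, 729 (a geometric progression (common ratio -3)).
Track C: 24, 43, 62, 81, 100 (adding 19 each time).
Track D: -20, -20, -20, -20, -20 (constant -20).
The 22nd slot belongs to track B; its 6th term is -2187.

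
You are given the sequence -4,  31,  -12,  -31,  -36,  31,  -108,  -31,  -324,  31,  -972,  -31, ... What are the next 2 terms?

-2916, 31

The terms cycle through 2 interleaved subsequences.
Subsequence A: -4, -12, -36, -108, -324, -972 — geometric, ×3 each step.
Subsequence B: 31, -31, 31, -31, 31, -31 — alternating ±31.
Position 13 → subsequence A, term 7 = -2916.
The 14th slot belongs to subsequence B; its 7th term is 31.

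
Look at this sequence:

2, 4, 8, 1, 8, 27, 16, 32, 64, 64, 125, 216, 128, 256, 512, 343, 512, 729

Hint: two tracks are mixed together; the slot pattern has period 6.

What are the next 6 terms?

1024, 2048, 4096, 1000, 1331, 1728

Positions follow the repeating pattern AAABBB; grouping by letter gives 2 tracks.
Track A: 2, 4, 8, 16, 32, 64, 128, 256, 512 — successive powers of 2.
Track B: 1, 8, 27, 64, 125, 216, 343, 512, 729 — perfect cubes starting at 1³.
The 19th slot belongs to track A; its 10th term is 1024.
Position 20 → track A, term 11 = 2048.
The 21st slot belongs to track A; its 12th term is 4096.
Term 22 comes from track B (its 10th entry): 1000.
Term 23 comes from track B (its 11th entry): 1331.
Position 24 falls in track B as its term 12, giving 1728.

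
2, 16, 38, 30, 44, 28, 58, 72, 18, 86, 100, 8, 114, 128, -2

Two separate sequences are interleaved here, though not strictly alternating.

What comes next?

Positions follow the repeating pattern AAB; grouping by letter gives 2 tracks.
Track A: 2, 16, 30, 44, 58, 72, 86, 100, 114, 128 (arithmetic with common difference +14).
Track B: 38, 28, 18, 8, -2 (arithmetic, step −10).
The 16th slot belongs to track A; its 11th term is 142.

142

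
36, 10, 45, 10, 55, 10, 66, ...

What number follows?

10

Odd-indexed and even-indexed terms follow separate rules.
Track A: 36, 45, 55, 66. Triangular numbers starting at T_8.
Track B: 10, 10, 10. Constant 10.
Position 8 falls in track B as its term 4, giving 10.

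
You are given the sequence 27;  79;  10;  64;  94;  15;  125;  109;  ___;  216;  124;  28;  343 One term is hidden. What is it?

21

The terms cycle through 3 interleaved subsequences.
Subsequence A: 27, 64, 125, 216, 343 — consecutive cubes n³ from n = 3.
Subsequence B: 79, 94, 109, 124 — adding 15 each time.
Subsequence C: 10, 15, ?, 28 — triangular numbers n(n+1)/2 for n = 4, 5, ….
Filling subsequence C at index 3 by its rule yields 21.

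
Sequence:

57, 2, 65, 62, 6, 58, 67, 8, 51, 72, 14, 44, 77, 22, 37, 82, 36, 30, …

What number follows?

87

Split by position mod 3: positions 1, 4, 7, … form one track, and each other residue class forms its own.
Subsequence A: 57, 62, 67, 72, 77, 82 (linear: a_n = 52 + 5·n).
Subsequence B: 2, 6, 8, 14, 22, 36 (Fibonacci-style (each term is the sum of the two before it)).
Subsequence C: 65, 58, 51, 44, 37, 30 (linear: a_n = 72 − 7·n).
Position 19 → subsequence A, term 7 = 87.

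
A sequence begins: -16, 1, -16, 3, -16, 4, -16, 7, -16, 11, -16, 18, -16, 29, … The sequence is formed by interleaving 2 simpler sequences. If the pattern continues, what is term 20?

123

Taking every 2nd term gives 2 separate tracks.
Subsequence A: -16, -16, -16, -16, -16, -16, -16 (always -16).
Subsequence B: 1, 3, 4, 7, 11, 18, 29 (a Fibonacci-like recurrence a_n = a_{n-1} + a_{n-2}).
Position 20 falls in subsequence B as its term 10, giving 123.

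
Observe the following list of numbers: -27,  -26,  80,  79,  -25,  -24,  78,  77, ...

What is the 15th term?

Reading positions in blocks of 4 reveals the pattern AABB — 2 tracks woven together.
Track A is -27, -26, -25, -24, which is adding 1 each time.
Track B is 80, 79, 78, 77, which is arithmetic, step −1.
The 15th slot belongs to track B; its 7th term is 74.

74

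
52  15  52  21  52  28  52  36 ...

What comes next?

52

The terms cycle through 2 interleaved subsequences.
Track A: 52, 52, 52, 52. The constant sequence 52.
Track B: 15, 21, 28, 36. Triangular numbers starting at T_5.
Term 9 comes from track A (its 5th entry): 52.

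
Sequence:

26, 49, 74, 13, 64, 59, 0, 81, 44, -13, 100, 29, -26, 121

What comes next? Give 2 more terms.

Split by position mod 3: positions 1, 4, 7, … form one track, and each other residue class forms its own.
Track A is 26, 13, 0, -13, -26, which is arithmetic, step −13.
Track B is 49, 64, 81, 100, 121, which is perfect squares starting at 7².
Track C is 74, 59, 44, 29, which is linear: a_n = 89 − 15·n.
Term 15 comes from track C (its 5th entry): 14.
The 16th slot belongs to track A; its 6th term is -39.

14, -39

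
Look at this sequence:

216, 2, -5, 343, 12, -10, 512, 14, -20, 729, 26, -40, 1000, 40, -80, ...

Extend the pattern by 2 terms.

Read the sequence 3 terms at a time; column i is its own pattern.
Track A: 216, 343, 512, 729, 1000. Perfect cubes starting at 6³.
Track B: 2, 12, 14, 26, 40. Fibonacci-style (each term is the sum of the two before it).
Track C: -5, -10, -20, -40, -80. A geometric progression (common ratio 2).
Position 16 falls in track A as its term 6, giving 1331.
Position 17 falls in track B as its term 6, giving 66.

1331, 66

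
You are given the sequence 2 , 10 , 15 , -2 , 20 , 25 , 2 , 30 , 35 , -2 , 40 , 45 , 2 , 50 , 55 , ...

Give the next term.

-2

Positions follow the repeating pattern ABB; grouping by letter gives 2 tracks.
Subsequence A: 2, -2, 2, -2, 2 (the oscillation 2·(−1)^(n+1)).
Subsequence B: 10, 15, 20, 25, 30, 35, 40, 45, 50, 55 (arithmetic, step +5).
Position 16 → subsequence A, term 6 = -2.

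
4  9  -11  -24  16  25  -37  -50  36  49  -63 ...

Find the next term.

-76

Reading positions in blocks of 4 reveals the pattern AABB — 2 tracks woven together.
Stream A: 4, 9, 16, 25, 36, 49 (the squares 2², 3², 4², …).
Stream B: -11, -24, -37, -50, -63 (subtracting 13 each time).
Term 12 comes from stream B (its 6th entry): -76.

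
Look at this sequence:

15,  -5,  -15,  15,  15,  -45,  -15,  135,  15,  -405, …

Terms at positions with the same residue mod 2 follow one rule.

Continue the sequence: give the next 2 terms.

-15, 1215

The terms cycle through 2 interleaved subsequences.
Stream A is 15, -15, 15, -15, 15, which is alternating ±15.
Stream B is -5, 15, -45, 135, -405, which is geometric, ×-3 each step.
The 11th slot belongs to stream A; its 6th term is -15.
The 12th slot belongs to stream B; its 6th term is 1215.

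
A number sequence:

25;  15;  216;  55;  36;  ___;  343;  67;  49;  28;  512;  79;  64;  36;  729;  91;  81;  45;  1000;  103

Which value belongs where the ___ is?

21

Split by position mod 4 into 4 tracks.
Track A is 25, 36, 49, 64, 81, which is consecutive squares n² from n = 5.
Track B is 15, ?, 28, 36, 45, which is triangular numbers n(n+1)/2 for n = 5, 6, ….
Track C is 216, 343, 512, 729, 1000, which is perfect cubes starting at 6³.
Track D is 55, 67, 79, 91, 103, which is arithmetic, step +12.
Filling track B at index 2 by its rule yields 21.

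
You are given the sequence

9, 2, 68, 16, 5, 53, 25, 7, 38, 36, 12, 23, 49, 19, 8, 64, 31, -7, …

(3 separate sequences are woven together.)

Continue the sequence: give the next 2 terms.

The terms cycle through 3 interleaved subsequences.
Subsequence A: 9, 16, 25, 36, 49, 64 (the squares 3², 4², 5², …).
Subsequence B: 2, 5, 7, 12, 19, 31 (a Fibonacci-like recurrence a_n = a_{n-1} + a_{n-2}).
Subsequence C: 68, 53, 38, 23, 8, -7 (arithmetic with common difference −15).
The 19th slot belongs to subsequence A; its 7th term is 81.
Term 20 comes from subsequence B (its 7th entry): 50.

81, 50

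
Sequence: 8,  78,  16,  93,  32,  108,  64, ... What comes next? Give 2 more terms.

123, 128

Odd-indexed and even-indexed terms follow separate rules.
Track A: 8, 16, 32, 64 — geometric, ×2 each step.
Track B: 78, 93, 108 — adding 15 each time.
Term 8 comes from track B (its 4th entry): 123.
Term 9 comes from track A (its 5th entry): 128.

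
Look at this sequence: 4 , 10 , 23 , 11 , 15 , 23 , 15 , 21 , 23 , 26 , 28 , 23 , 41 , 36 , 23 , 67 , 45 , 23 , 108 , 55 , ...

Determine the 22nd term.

175

Read the sequence 3 terms at a time; column i is its own pattern.
Stream A: 4, 11, 15, 26, 41, 67, 108. Fibonacci-style (each term is the sum of the two before it).
Stream B: 10, 15, 21, 28, 36, 45, 55. The triangular numbers T_4, T_5, ….
Stream C: 23, 23, 23, 23, 23, 23. Always 23.
The 22nd slot belongs to stream A; its 8th term is 175.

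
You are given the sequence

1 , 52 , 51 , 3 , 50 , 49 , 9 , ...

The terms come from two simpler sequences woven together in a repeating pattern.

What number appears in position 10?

Positions follow the repeating pattern ABB; grouping by letter gives 2 tracks.
Stream A = 1, 3, 9: powers 3^0, 3^1, 3^2, ….
Stream B = 52, 51, 50, 49: subtracting 1 each time.
Term 10 comes from stream A (its 4th entry): 27.

27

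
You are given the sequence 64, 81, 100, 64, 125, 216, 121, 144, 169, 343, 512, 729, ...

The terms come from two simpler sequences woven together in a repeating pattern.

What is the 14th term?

The slot pattern repeats as AAABBB (period 6), so there are 2 interleaved tracks.
Track A is 64, 81, 100, 121, 144, 169, which is the squares 8², 9², 10², ….
Track B is 64, 125, 216, 343, 512, 729, which is perfect cubes starting at 4³.
The 14th slot belongs to track A; its 8th term is 225.

225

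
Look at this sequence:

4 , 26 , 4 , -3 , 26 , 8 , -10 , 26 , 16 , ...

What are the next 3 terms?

Taking every 3rd term gives 3 separate tracks.
Stream A: 4, -3, -10 (arithmetic, step −7).
Stream B: 26, 26, 26 (always 26).
Stream C: 4, 8, 16 (a geometric progression (common ratio 2)).
Position 10 falls in stream A as its term 4, giving -17.
Position 11 falls in stream B as its term 4, giving 26.
Term 12 comes from stream C (its 4th entry): 32.

-17, 26, 32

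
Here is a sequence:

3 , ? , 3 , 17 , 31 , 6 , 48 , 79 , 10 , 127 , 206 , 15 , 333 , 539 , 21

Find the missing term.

Positions follow the repeating pattern AAB; grouping by letter gives 2 tracks.
Track A = 3, ?, 17, 31, 48, 79, 127, 206, 333, 539: a Fibonacci-like recurrence a_n = a_{n-1} + a_{n-2}.
Track B = 3, 6, 10, 15, 21: triangular numbers n(n+1)/2 for n = 2, 3, ….
The gap is track A's term 2; the rule gives 14.

14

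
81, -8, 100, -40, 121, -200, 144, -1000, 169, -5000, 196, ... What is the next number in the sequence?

-25000

Positions 1, 3, 5, … form one subsequence and positions 2, 4, 6, … form another.
Track A = 81, 100, 121, 144, 169, 196: the squares 9², 10², 11², ….
Track B = -8, -40, -200, -1000, -5000: geometric, ×5 each step.
Position 12 → track B, term 6 = -25000.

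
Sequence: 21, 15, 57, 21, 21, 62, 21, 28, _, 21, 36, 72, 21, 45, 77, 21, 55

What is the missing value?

The terms cycle through 3 interleaved subsequences.
Subsequence A is 21, 21, 21, 21, 21, 21, which is constant 21.
Subsequence B is 15, 21, 28, 36, 45, 55, which is the triangular numbers T_5, T_6, ….
Subsequence C is 57, 62, ?, 72, 77, which is adding 5 each time.
The gap is subsequence C's term 3; the rule gives 67.

67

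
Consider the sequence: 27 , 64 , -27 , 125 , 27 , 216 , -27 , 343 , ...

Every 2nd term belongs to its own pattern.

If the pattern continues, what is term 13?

The terms cycle through 2 interleaved subsequences.
Track A: 27, -27, 27, -27 — alternating ±27.
Track B: 64, 125, 216, 343 — consecutive cubes n³ from n = 4.
Term 13 comes from track A (its 7th entry): 27.

27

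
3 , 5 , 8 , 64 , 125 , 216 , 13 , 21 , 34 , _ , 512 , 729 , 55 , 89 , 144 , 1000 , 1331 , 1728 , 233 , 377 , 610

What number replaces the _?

Reading positions in blocks of 6 reveals the pattern AAABBB — 2 tracks woven together.
Stream A = 3, 5, 8, 13, 21, 34, 55, 89, 144, 233, 377, 610: each term equals the sum of the previous two.
Stream B = 64, 125, 216, ?, 512, 729, 1000, 1331, 1728: consecutive cubes n³ from n = 4.
The gap is stream B's term 4; the rule gives 343.

343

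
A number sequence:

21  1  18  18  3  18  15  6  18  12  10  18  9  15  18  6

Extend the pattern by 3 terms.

Split by position mod 3: positions 1, 4, 7, … form one track, and each other residue class forms its own.
Stream A is 21, 18, 15, 12, 9, 6, which is linear: a_n = 24 − 3·n.
Stream B is 1, 3, 6, 10, 15, which is triangular numbers n(n+1)/2 for n = 1, 2, ….
Stream C is 18, 18, 18, 18, 18, which is always 18.
Position 17 falls in stream B as its term 6, giving 21.
Position 18 falls in stream C as its term 6, giving 18.
The 19th slot belongs to stream A; its 7th term is 3.

21, 18, 3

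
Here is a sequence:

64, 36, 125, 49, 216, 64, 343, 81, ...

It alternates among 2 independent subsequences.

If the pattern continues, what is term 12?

121

Positions 1, 3, 5, … form one subsequence and positions 2, 4, 6, … form another.
Subsequence A: 64, 125, 216, 343 (consecutive cubes n³ from n = 4).
Subsequence B: 36, 49, 64, 81 (the squares 6², 7², 8², …).
Position 12 → subsequence B, term 6 = 121.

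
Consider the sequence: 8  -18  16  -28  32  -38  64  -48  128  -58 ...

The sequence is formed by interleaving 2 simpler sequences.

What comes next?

256

Odd-indexed and even-indexed terms follow separate rules.
Track A is 8, 16, 32, 64, 128, which is powers 2^3, 2^4, 2^5, ….
Track B is -18, -28, -38, -48, -58, which is linear: a_n = -8 − 10·n.
The 11th slot belongs to track A; its 6th term is 256.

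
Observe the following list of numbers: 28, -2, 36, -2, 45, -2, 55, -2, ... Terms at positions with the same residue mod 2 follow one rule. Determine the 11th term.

Taking every 2nd term gives 2 separate tracks.
Stream A: 28, 36, 45, 55 — the triangular numbers T_7, T_8, ….
Stream B: -2, -2, -2, -2 — always -2.
Position 11 falls in stream A as its term 6, giving 78.

78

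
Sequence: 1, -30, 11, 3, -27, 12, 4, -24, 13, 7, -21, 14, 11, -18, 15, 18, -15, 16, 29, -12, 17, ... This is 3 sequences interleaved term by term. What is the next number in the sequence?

47

Taking every 3rd term gives 3 separate tracks.
Track A: 1, 3, 4, 7, 11, 18, 29. Each term equals the sum of the previous two.
Track B: -30, -27, -24, -21, -18, -15, -12. Arithmetic with common difference +3.
Track C: 11, 12, 13, 14, 15, 16, 17. Arithmetic with common difference +1.
Position 22 falls in track A as its term 8, giving 47.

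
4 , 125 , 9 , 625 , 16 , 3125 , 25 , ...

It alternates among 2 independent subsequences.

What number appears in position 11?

49

The terms cycle through 2 interleaved subsequences.
Track A: 4, 9, 16, 25 (the squares 2², 3², 4², …).
Track B: 125, 625, 3125 (powers of 5).
Position 11 falls in track A as its term 6, giving 49.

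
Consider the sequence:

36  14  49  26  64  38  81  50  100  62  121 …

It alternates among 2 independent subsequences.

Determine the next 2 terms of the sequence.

Split by position mod 2 into 2 tracks.
Stream A = 36, 49, 64, 81, 100, 121: perfect squares starting at 6².
Stream B = 14, 26, 38, 50, 62: arithmetic with common difference +12.
The 12th slot belongs to stream B; its 6th term is 74.
Term 13 comes from stream A (its 7th entry): 144.

74, 144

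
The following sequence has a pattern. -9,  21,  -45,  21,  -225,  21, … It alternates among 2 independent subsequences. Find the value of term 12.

21

Odd-indexed and even-indexed terms follow separate rules.
Subsequence A = -9, -45, -225: a geometric progression (common ratio 5).
Subsequence B = 21, 21, 21: constant 21.
Position 12 falls in subsequence B as its term 6, giving 21.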